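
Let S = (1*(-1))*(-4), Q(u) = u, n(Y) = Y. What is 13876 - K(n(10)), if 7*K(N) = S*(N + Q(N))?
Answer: 97052/7 ≈ 13865.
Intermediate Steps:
S = 4 (S = -1*(-4) = 4)
K(N) = 8*N/7 (K(N) = (4*(N + N))/7 = (4*(2*N))/7 = (8*N)/7 = 8*N/7)
13876 - K(n(10)) = 13876 - 8*10/7 = 13876 - 1*80/7 = 13876 - 80/7 = 97052/7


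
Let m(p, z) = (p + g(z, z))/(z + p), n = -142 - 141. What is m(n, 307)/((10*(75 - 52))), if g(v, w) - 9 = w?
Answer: 11/1840 ≈ 0.0059783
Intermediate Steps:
g(v, w) = 9 + w
n = -283
m(p, z) = (9 + p + z)/(p + z) (m(p, z) = (p + (9 + z))/(z + p) = (9 + p + z)/(p + z))
m(n, 307)/((10*(75 - 52))) = ((9 - 283 + 307)/(-283 + 307))/((10*(75 - 52))) = (33/24)/((10*23)) = ((1/24)*33)/230 = (11/8)*(1/230) = 11/1840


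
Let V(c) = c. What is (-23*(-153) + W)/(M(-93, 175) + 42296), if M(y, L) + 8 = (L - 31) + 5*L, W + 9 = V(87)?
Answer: 327/3937 ≈ 0.083058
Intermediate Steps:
W = 78 (W = -9 + 87 = 78)
M(y, L) = -39 + 6*L (M(y, L) = -8 + ((L - 31) + 5*L) = -8 + ((-31 + L) + 5*L) = -8 + (-31 + 6*L) = -39 + 6*L)
(-23*(-153) + W)/(M(-93, 175) + 42296) = (-23*(-153) + 78)/((-39 + 6*175) + 42296) = (3519 + 78)/((-39 + 1050) + 42296) = 3597/(1011 + 42296) = 3597/43307 = 3597*(1/43307) = 327/3937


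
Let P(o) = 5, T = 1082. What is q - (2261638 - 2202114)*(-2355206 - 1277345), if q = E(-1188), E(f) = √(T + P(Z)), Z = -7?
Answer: 216223965724 + √1087 ≈ 2.1622e+11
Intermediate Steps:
E(f) = √1087 (E(f) = √(1082 + 5) = √1087)
q = √1087 ≈ 32.970
q - (2261638 - 2202114)*(-2355206 - 1277345) = √1087 - (2261638 - 2202114)*(-2355206 - 1277345) = √1087 - 59524*(-3632551) = √1087 - 1*(-216223965724) = √1087 + 216223965724 = 216223965724 + √1087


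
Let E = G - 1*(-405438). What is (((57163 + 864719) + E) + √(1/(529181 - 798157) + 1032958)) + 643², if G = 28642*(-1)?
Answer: 1712127 + √4670783554938677/67244 ≈ 1.7131e+6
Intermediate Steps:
G = -28642
E = 376796 (E = -28642 - 1*(-405438) = -28642 + 405438 = 376796)
(((57163 + 864719) + E) + √(1/(529181 - 798157) + 1032958)) + 643² = (((57163 + 864719) + 376796) + √(1/(529181 - 798157) + 1032958)) + 643² = ((921882 + 376796) + √(1/(-268976) + 1032958)) + 413449 = (1298678 + √(-1/268976 + 1032958)) + 413449 = (1298678 + √(277840911007/268976)) + 413449 = (1298678 + √4670783554938677/67244) + 413449 = 1712127 + √4670783554938677/67244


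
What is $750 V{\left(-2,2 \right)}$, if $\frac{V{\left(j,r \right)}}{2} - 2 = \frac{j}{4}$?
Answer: $2250$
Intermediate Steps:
$V{\left(j,r \right)} = 4 + \frac{j}{2}$ ($V{\left(j,r \right)} = 4 + 2 \frac{j}{4} = 4 + \frac{j}{2}$)
$750 V{\left(-2,2 \right)} = 750 \left(4 + \frac{1}{2} \left(-2\right)\right) = 750 \left(4 - 1\right) = 750 \cdot 3 = 2250$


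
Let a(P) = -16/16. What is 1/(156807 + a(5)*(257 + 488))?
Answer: 1/156062 ≈ 6.4077e-6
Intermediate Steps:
a(P) = -1 (a(P) = -16*1/16 = -1)
1/(156807 + a(5)*(257 + 488)) = 1/(156807 - (257 + 488)) = 1/(156807 - 1*745) = 1/(156807 - 745) = 1/156062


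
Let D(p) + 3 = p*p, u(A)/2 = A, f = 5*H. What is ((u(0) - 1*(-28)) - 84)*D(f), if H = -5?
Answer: -34832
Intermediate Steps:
f = -25 (f = 5*(-5) = -25)
u(A) = 2*A
D(p) = -3 + p² (D(p) = -3 + p*p = -3 + p²)
((u(0) - 1*(-28)) - 84)*D(f) = ((2*0 - 1*(-28)) - 84)*(-3 + (-25)²) = ((0 + 28) - 84)*(-3 + 625) = (28 - 84)*622 = -56*622 = -34832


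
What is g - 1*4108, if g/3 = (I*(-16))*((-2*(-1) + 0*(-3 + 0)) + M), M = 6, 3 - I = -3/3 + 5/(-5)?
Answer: -6028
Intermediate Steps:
I = 5 (I = 3 - (-3/3 + 5/(-5)) = 3 - (-3*⅓ + 5*(-⅕)) = 3 - (-1 - 1) = 3 - 1*(-2) = 3 + 2 = 5)
g = -1920 (g = 3*((5*(-16))*((-2*(-1) + 0*(-3 + 0)) + 6)) = 3*(-80*((2 + 0*(-3)) + 6)) = 3*(-80*((2 + 0) + 6)) = 3*(-80*(2 + 6)) = 3*(-80*8) = 3*(-640) = -1920)
g - 1*4108 = -1920 - 1*4108 = -1920 - 4108 = -6028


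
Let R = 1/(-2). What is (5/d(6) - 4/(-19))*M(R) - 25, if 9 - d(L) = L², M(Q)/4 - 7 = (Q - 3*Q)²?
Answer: -12409/513 ≈ -24.189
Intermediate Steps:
R = -½ ≈ -0.50000
M(Q) = 28 + 16*Q² (M(Q) = 28 + 4*(Q - 3*Q)² = 28 + 4*(-2*Q)² = 28 + 4*(4*Q²) = 28 + 16*Q²)
d(L) = 9 - L²
(5/d(6) - 4/(-19))*M(R) - 25 = (5/(9 - 1*6²) - 4/(-19))*(28 + 16*(-½)²) - 25 = (5/(9 - 1*36) - 4*(-1/19))*(28 + 16*(¼)) - 25 = (5/(9 - 36) + 4/19)*(28 + 4) - 25 = (5/(-27) + 4/19)*32 - 25 = (5*(-1/27) + 4/19)*32 - 25 = (-5/27 + 4/19)*32 - 25 = (13/513)*32 - 25 = 416/513 - 25 = -12409/513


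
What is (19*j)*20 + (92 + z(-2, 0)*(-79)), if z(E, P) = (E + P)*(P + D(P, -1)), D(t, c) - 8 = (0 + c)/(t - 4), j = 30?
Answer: 25591/2 ≈ 12796.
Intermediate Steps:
D(t, c) = 8 + c/(-4 + t) (D(t, c) = 8 + (0 + c)/(t - 4) = 8 + c/(-4 + t))
z(E, P) = (E + P)*(P + (-33 + 8*P)/(-4 + P)) (z(E, P) = (E + P)*(P + (-32 - 1 + 8*P)/(-4 + P)) = (E + P)*(P + (-33 + 8*P)/(-4 + P)))
(19*j)*20 + (92 + z(-2, 0)*(-79)) = (19*30)*20 + (92 + ((-2*(-33 + 8*0) + 0*(-33 + 8*0) + 0*(-4 + 0)*(-2 + 0))/(-4 + 0))*(-79)) = 570*20 + (92 + ((-2*(-33 + 0) + 0*(-33 + 0) + 0*(-4)*(-2))/(-4))*(-79)) = 11400 + (92 - (-2*(-33) + 0*(-33) + 0)/4*(-79)) = 11400 + (92 - (66 + 0 + 0)/4*(-79)) = 11400 + (92 - 1/4*66*(-79)) = 11400 + (92 - 33/2*(-79)) = 11400 + (92 + 2607/2) = 11400 + 2791/2 = 25591/2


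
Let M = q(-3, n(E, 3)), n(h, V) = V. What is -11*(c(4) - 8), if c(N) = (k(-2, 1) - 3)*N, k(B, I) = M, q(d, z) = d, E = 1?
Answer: 352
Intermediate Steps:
M = -3
k(B, I) = -3
c(N) = -6*N (c(N) = (-3 - 3)*N = -6*N)
-11*(c(4) - 8) = -11*(-6*4 - 8) = -11*(-24 - 8) = -11*(-32) = 352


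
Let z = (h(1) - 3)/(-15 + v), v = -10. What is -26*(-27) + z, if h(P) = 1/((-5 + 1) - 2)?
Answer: 105319/150 ≈ 702.13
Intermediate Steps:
h(P) = -⅙ (h(P) = 1/(-4 - 2) = 1/(-6) = -⅙)
z = 19/150 (z = (-⅙ - 3)/(-15 - 10) = -19/6/(-25) = -19/6*(-1/25) = 19/150 ≈ 0.12667)
-26*(-27) + z = -26*(-27) + 19/150 = 702 + 19/150 = 105319/150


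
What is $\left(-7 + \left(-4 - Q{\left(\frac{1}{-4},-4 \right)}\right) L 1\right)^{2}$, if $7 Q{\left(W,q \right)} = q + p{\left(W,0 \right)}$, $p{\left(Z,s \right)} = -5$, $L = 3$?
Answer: $\frac{11236}{49} \approx 229.31$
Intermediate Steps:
$Q{\left(W,q \right)} = - \frac{5}{7} + \frac{q}{7}$ ($Q{\left(W,q \right)} = \frac{q - 5}{7} = \frac{-5 + q}{7} = - \frac{5}{7} + \frac{q}{7}$)
$\left(-7 + \left(-4 - Q{\left(\frac{1}{-4},-4 \right)}\right) L 1\right)^{2} = \left(-7 + \left(-4 - \left(- \frac{5}{7} + \frac{1}{7} \left(-4\right)\right)\right) 3 \cdot 1\right)^{2} = \left(-7 + \left(-4 - \left(- \frac{5}{7} - \frac{4}{7}\right)\right) 3 \cdot 1\right)^{2} = \left(-7 + \left(-4 - - \frac{9}{7}\right) 3 \cdot 1\right)^{2} = \left(-7 + \left(-4 + \frac{9}{7}\right) 3 \cdot 1\right)^{2} = \left(-7 + \left(- \frac{19}{7}\right) 3 \cdot 1\right)^{2} = \left(-7 - \frac{57}{7}\right)^{2} = \left(- \frac{106}{7}\right)^{2} = \frac{11236}{49}$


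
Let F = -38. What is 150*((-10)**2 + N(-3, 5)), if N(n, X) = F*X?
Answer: -13500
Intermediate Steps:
N(n, X) = -38*X
150*((-10)**2 + N(-3, 5)) = 150*((-10)**2 - 38*5) = 150*(100 - 190) = 150*(-90) = -13500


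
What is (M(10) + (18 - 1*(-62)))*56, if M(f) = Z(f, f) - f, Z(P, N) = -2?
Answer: 3808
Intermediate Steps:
M(f) = -2 - f
(M(10) + (18 - 1*(-62)))*56 = ((-2 - 1*10) + (18 - 1*(-62)))*56 = ((-2 - 10) + (18 + 62))*56 = (-12 + 80)*56 = 68*56 = 3808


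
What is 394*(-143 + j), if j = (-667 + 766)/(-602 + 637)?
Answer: -1932964/35 ≈ -55228.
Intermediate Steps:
j = 99/35 ≈ 2.8286
394*(-143 + j) = 394*(-143 + 99/35) = 394*(-4906/35) = -1932964/35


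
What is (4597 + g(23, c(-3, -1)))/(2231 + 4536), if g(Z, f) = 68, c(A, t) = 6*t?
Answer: 4665/6767 ≈ 0.68937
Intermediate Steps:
(4597 + g(23, c(-3, -1)))/(2231 + 4536) = (4597 + 68)/(2231 + 4536) = 4665/6767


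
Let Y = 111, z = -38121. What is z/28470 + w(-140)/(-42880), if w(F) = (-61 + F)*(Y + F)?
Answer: -895811/607360 ≈ -1.4749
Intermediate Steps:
w(F) = (-61 + F)*(111 + F)
z/28470 + w(-140)/(-42880) = -38121/28470 + (-6771 + (-140)² + 50*(-140))/(-42880) = -38121*1/28470 + (-6771 + 19600 - 7000)*(-1/42880) = -12707/9490 + 5829*(-1/42880) = -12707/9490 - 87/640 = -895811/607360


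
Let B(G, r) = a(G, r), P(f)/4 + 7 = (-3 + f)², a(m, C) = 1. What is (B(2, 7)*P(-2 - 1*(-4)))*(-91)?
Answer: 2184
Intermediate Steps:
P(f) = -28 + 4*(-3 + f)²
B(G, r) = 1
(B(2, 7)*P(-2 - 1*(-4)))*(-91) = (1*(-28 + 4*(-3 + (-2 - 1*(-4)))²))*(-91) = (1*(-28 + 4*(-3 + (-2 + 4))²))*(-91) = (1*(-28 + 4*(-3 + 2)²))*(-91) = (1*(-28 + 4*(-1)²))*(-91) = (1*(-28 + 4*1))*(-91) = (1*(-28 + 4))*(-91) = (1*(-24))*(-91) = -24*(-91) = 2184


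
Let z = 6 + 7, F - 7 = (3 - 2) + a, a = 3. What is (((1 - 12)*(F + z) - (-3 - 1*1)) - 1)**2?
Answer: 68121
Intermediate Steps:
F = 11 (F = 7 + ((3 - 2) + 3) = 7 + (1 + 3) = 7 + 4 = 11)
z = 13
(((1 - 12)*(F + z) - (-3 - 1*1)) - 1)**2 = (((1 - 12)*(11 + 13) - (-3 - 1*1)) - 1)**2 = ((-11*24 - (-3 - 1)) - 1)**2 = ((-264 - 1*(-4)) - 1)**2 = ((-264 + 4) - 1)**2 = (-260 - 1)**2 = (-261)**2 = 68121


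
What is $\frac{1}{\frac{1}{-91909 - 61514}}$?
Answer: $-153423$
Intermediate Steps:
$\frac{1}{\frac{1}{-91909 - 61514}} = \frac{1}{\frac{1}{-153423}} = \frac{1}{- \frac{1}{153423}} = -153423$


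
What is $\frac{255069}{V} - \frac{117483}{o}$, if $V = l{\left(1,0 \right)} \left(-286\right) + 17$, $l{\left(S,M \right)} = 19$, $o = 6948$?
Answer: $- \frac{802874941}{12545772} \approx -63.996$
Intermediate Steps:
$V = -5417$ ($V = 19 \left(-286\right) + 17 = -5434 + 17 = -5417$)
$\frac{255069}{V} - \frac{117483}{o} = \frac{255069}{-5417} - \frac{117483}{6948} = 255069 \left(- \frac{1}{5417}\right) - \frac{39161}{2316} = - \frac{255069}{5417} - \frac{39161}{2316} = - \frac{802874941}{12545772}$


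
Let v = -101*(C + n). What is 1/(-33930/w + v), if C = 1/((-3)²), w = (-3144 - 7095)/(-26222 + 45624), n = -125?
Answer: 30717/2362386992 ≈ 1.3003e-5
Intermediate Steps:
w = -10239/19402 ≈ -0.52773
C = ⅑ (C = 1/9 = ⅑ ≈ 0.11111)
v = 113524/9 (v = -101*(⅑ - 125) = -101*(-1124/9) = 113524/9 ≈ 12614.)
1/(-33930/w + v) = 1/(-33930/(-10239/19402) + 113524/9) = 1/(-33930*(-19402/10239) + 113524/9) = 1/(219436620/3413 + 113524/9) = 1/(2362386992/30717) = 30717/2362386992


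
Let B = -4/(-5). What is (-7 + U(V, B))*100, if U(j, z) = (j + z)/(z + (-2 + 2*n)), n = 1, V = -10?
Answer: -1850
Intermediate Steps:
B = ⅘ (B = -⅕*(-4) = ⅘ ≈ 0.80000)
U(j, z) = (j + z)/z (U(j, z) = (j + z)/(z + (-2 + 2*1)) = (j + z)/(z + (-2 + 2)) = (j + z)/(z + 0) = (j + z)/z)
(-7 + U(V, B))*100 = (-7 + (-10 + ⅘)/(⅘))*100 = (-7 + (5/4)*(-46/5))*100 = (-7 - 23/2)*100 = -37/2*100 = -1850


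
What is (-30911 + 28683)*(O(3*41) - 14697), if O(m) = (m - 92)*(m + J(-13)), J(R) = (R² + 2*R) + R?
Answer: 15270712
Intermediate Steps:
J(R) = R² + 3*R
O(m) = (-92 + m)*(130 + m) (O(m) = (m - 92)*(m - 13*(3 - 13)) = (-92 + m)*(m - 13*(-10)) = (-92 + m)*(m + 130) = (-92 + m)*(130 + m))
(-30911 + 28683)*(O(3*41) - 14697) = (-30911 + 28683)*((-11960 + (3*41)² + 38*(3*41)) - 14697) = -2228*((-11960 + 123² + 38*123) - 14697) = -2228*((-11960 + 15129 + 4674) - 14697) = -2228*(7843 - 14697) = -2228*(-6854) = 15270712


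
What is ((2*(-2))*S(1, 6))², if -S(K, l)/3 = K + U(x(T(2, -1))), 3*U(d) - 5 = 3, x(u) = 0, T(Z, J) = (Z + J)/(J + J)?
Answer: 1936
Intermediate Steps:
T(Z, J) = (J + Z)/(2*J) (T(Z, J) = (J + Z)/((2*J)) = (J + Z)*(1/(2*J)) = (J + Z)/(2*J))
U(d) = 8/3 (U(d) = 5/3 + (⅓)*3 = 5/3 + 1 = 8/3)
S(K, l) = -8 - 3*K (S(K, l) = -3*(K + 8/3) = -3*(8/3 + K) = -8 - 3*K)
((2*(-2))*S(1, 6))² = ((2*(-2))*(-8 - 3*1))² = (-4*(-8 - 3))² = (-4*(-11))² = 44² = 1936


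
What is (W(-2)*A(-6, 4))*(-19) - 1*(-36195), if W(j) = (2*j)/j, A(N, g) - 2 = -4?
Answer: 36271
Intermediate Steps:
A(N, g) = -2 (A(N, g) = 2 - 4 = -2)
W(j) = 2
(W(-2)*A(-6, 4))*(-19) - 1*(-36195) = (2*(-2))*(-19) - 1*(-36195) = -4*(-19) + 36195 = 76 + 36195 = 36271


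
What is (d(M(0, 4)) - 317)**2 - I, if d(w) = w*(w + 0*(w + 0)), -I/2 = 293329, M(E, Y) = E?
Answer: 687147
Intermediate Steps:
I = -586658 (I = -2*293329 = -586658)
d(w) = w**2 (d(w) = w*(w + 0*w) = w*(w + 0) = w*w = w**2)
(d(M(0, 4)) - 317)**2 - I = (0**2 - 317)**2 - 1*(-586658) = (0 - 317)**2 + 586658 = (-317)**2 + 586658 = 100489 + 586658 = 687147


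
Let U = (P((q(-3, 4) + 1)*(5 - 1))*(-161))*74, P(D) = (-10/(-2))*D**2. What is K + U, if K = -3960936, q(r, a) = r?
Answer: -7773416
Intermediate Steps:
P(D) = 5*D**2 (P(D) = (-10*(-1/2))*D**2 = 5*D**2)
U = -3812480 (U = ((5*((-3 + 1)*(5 - 1))**2)*(-161))*74 = ((5*(-2*4)**2)*(-161))*74 = ((5*(-8)**2)*(-161))*74 = ((5*64)*(-161))*74 = (320*(-161))*74 = -51520*74 = -3812480)
K + U = -3960936 - 3812480 = -7773416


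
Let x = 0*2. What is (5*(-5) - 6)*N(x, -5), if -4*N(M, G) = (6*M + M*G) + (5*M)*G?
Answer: 0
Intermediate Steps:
x = 0
N(M, G) = -3*M/2 - 3*G*M/2 (N(M, G) = -((6*M + M*G) + (5*M)*G)/4 = -((6*M + G*M) + 5*G*M)/4 = -(6*M + 6*G*M)/4 = -3*M/2 - 3*G*M/2)
(5*(-5) - 6)*N(x, -5) = (5*(-5) - 6)*(-3/2*0*(1 - 5)) = (-25 - 6)*(-3/2*0*(-4)) = -31*0 = 0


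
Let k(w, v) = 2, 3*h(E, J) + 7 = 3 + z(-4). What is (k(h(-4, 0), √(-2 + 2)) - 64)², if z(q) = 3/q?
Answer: 3844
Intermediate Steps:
h(E, J) = -19/12 (h(E, J) = -7/3 + (3 + 3/(-4))/3 = -7/3 + (3 + 3*(-¼))/3 = -7/3 + (3 - ¾)/3 = -7/3 + (⅓)*(9/4) = -7/3 + ¾ = -19/12)
(k(h(-4, 0), √(-2 + 2)) - 64)² = (2 - 64)² = (-62)² = 3844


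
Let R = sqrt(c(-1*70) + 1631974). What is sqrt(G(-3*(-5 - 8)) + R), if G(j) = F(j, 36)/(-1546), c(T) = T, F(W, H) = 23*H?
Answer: sqrt(-320022 + 2390116*sqrt(101994))/773 ≈ 35.734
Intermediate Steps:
G(j) = -414/773 (G(j) = (23*36)/(-1546) = 828*(-1/1546) = -414/773)
R = 4*sqrt(101994) (R = sqrt(-1*70 + 1631974) = sqrt(-70 + 1631974) = sqrt(1631904) = 4*sqrt(101994) ≈ 1277.5)
sqrt(G(-3*(-5 - 8)) + R) = sqrt(-414/773 + 4*sqrt(101994))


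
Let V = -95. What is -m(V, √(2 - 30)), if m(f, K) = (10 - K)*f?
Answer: 950 - 190*I*√7 ≈ 950.0 - 502.69*I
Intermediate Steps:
m(f, K) = f*(10 - K)
-m(V, √(2 - 30)) = -(-95)*(10 - √(2 - 30)) = -(-95)*(10 - √(-28)) = -(-95)*(10 - 2*I*√7) = -(-950 + 190*I*√7) = 950 - 190*I*√7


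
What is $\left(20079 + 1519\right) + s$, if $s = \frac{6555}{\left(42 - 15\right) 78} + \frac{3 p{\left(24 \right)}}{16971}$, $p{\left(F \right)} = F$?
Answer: $\frac{85782657365}{3971214} \approx 21601.0$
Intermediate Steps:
$s = \frac{12377393}{3971214}$ ($s = \frac{6555}{\left(42 - 15\right) 78} + \frac{3 \cdot 24}{16971} = \frac{6555}{27 \cdot 78} + 72 \cdot \frac{1}{16971} = \frac{6555}{2106} + \frac{24}{5657} = 6555 \cdot \frac{1}{2106} + \frac{24}{5657} = \frac{2185}{702} + \frac{24}{5657} = \frac{12377393}{3971214} \approx 3.1168$)
$\left(20079 + 1519\right) + s = \left(20079 + 1519\right) + \frac{12377393}{3971214} = 21598 + \frac{12377393}{3971214} = \frac{85782657365}{3971214}$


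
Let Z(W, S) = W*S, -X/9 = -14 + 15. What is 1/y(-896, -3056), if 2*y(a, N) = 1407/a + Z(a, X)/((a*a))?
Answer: -896/699 ≈ -1.2818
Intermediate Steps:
X = -9 (X = -9*(-14 + 15) = -9*1 = -9)
Z(W, S) = S*W
y(a, N) = 699/a (y(a, N) = (1407/a + (-9*a)/((a*a)))/2 = (1407/a + (-9*a)/(a²))/2 = (1407/a + (-9*a)/a²)/2 = (1407/a - 9/a)/2 = (1398/a)/2 = 699/a)
1/y(-896, -3056) = 1/(699/(-896)) = 1/(699*(-1/896)) = 1/(-699/896) = -896/699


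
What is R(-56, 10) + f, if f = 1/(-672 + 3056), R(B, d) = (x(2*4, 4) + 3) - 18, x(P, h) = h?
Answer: -26223/2384 ≈ -11.000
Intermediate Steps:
R(B, d) = -11 (R(B, d) = (4 + 3) - 18 = 7 - 18 = -11)
f = 1/2384 ≈ 0.00041946
R(-56, 10) + f = -11 + 1/2384 = -26223/2384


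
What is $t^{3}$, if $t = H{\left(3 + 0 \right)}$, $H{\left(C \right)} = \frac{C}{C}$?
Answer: $1$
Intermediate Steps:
$H{\left(C \right)} = 1$
$t = 1$
$t^{3} = 1^{3} = 1$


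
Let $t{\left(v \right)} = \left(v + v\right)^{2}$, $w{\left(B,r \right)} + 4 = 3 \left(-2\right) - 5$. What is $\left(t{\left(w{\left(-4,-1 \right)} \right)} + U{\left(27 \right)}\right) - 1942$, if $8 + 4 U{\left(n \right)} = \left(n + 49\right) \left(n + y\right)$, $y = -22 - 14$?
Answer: $-1215$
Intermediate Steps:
$w{\left(B,r \right)} = -15$ ($w{\left(B,r \right)} = -4 + \left(3 \left(-2\right) - 5\right) = -4 - 11 = -15$)
$y = -36$ ($y = -22 - 14 = -36$)
$U{\left(n \right)} = -2 + \frac{\left(-36 + n\right) \left(49 + n\right)}{4}$ ($U{\left(n \right)} = -2 + \frac{\left(n + 49\right) \left(n - 36\right)}{4} = -2 + \frac{\left(49 + n\right) \left(-36 + n\right)}{4} = -2 + \frac{\left(-36 + n\right) \left(49 + n\right)}{4}$)
$t{\left(v \right)} = 4 v^{2}$ ($t{\left(v \right)} = \left(2 v\right)^{2} = 4 v^{2}$)
$\left(t{\left(w{\left(-4,-1 \right)} \right)} + U{\left(27 \right)}\right) - 1942 = \left(4 \left(-15\right)^{2} + \left(-443 + \frac{27^{2}}{4} + \frac{13}{4} \cdot 27\right)\right) - 1942 = \left(4 \cdot 225 + \left(-443 + \frac{1}{4} \cdot 729 + \frac{351}{4}\right)\right) - 1942 = \left(900 + \left(-443 + \frac{729}{4} + \frac{351}{4}\right)\right) - 1942 = \left(900 - 173\right) - 1942 = 727 - 1942 = -1215$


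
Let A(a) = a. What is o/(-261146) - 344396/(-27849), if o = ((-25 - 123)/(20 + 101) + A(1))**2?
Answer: 1316776934962135/106478941181514 ≈ 12.367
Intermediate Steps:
o = 729/14641 (o = ((-25 - 123)/(20 + 101) + 1)**2 = (-148/121 + 1)**2 = (-27/121)**2 = 729/14641 ≈ 0.049792)
o/(-261146) - 344396/(-27849) = (729/14641)/(-261146) - 344396/(-27849) = (729/14641)*(-1/261146) - 344396*(-1/27849) = -729/3823438586 + 344396/27849 = 1316776934962135/106478941181514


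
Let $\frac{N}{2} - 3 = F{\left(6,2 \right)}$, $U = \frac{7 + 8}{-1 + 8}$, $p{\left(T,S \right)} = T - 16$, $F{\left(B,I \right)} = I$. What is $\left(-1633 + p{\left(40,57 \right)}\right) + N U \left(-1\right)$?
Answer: $- \frac{11413}{7} \approx -1630.4$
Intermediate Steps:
$p{\left(T,S \right)} = -16 + T$
$U = \frac{15}{7} \approx 2.1429$
$N = 10$ ($N = 6 + 2 \cdot 2 = 6 + 4 = 10$)
$\left(-1633 + p{\left(40,57 \right)}\right) + N U \left(-1\right) = \left(-1633 + \left(-16 + 40\right)\right) + 10 \cdot \frac{15}{7} \left(-1\right) = \left(-1633 + 24\right) + \frac{150}{7} \left(-1\right) = -1609 - \frac{150}{7} = - \frac{11413}{7}$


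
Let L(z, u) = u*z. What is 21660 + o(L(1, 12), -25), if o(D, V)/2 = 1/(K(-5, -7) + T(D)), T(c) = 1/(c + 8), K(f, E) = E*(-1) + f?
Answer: 888100/41 ≈ 21661.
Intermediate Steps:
K(f, E) = f - E (K(f, E) = -E + f = f - E)
T(c) = 1/(8 + c)
o(D, V) = 2/(2 + 1/(8 + D)) (o(D, V) = 2/((-5 - 1*(-7)) + 1/(8 + D)) = 2/((-5 + 7) + 1/(8 + D)) = 2/(2 + 1/(8 + D)))
21660 + o(L(1, 12), -25) = 21660 + 2*(8 + 12*1)/(17 + 2*(12*1)) = 21660 + 2*(8 + 12)/(17 + 2*12) = 21660 + 2*20/(17 + 24) = 21660 + 2*20/41 = 21660 + 2*(1/41)*20 = 21660 + 40/41 = 888100/41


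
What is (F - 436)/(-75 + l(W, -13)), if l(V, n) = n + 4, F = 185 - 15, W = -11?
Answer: 19/6 ≈ 3.1667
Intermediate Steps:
F = 170
l(V, n) = 4 + n
(F - 436)/(-75 + l(W, -13)) = (170 - 436)/(-75 + (4 - 13)) = -266/(-75 - 9) = -266/(-84) = -266*(-1/84) = 19/6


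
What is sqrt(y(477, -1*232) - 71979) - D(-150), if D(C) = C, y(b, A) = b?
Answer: 150 + I*sqrt(71502) ≈ 150.0 + 267.4*I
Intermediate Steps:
sqrt(y(477, -1*232) - 71979) - D(-150) = sqrt(477 - 71979) - 1*(-150) = sqrt(-71502) + 150 = I*sqrt(71502) + 150 = 150 + I*sqrt(71502)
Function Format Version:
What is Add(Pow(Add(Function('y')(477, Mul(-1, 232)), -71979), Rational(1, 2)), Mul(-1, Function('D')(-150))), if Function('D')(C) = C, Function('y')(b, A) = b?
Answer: Add(150, Mul(I, Pow(71502, Rational(1, 2)))) ≈ Add(150.00, Mul(267.40, I))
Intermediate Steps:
Add(Pow(Add(Function('y')(477, Mul(-1, 232)), -71979), Rational(1, 2)), Mul(-1, Function('D')(-150))) = Add(Pow(Add(477, -71979), Rational(1, 2)), Mul(-1, -150)) = Add(Pow(-71502, Rational(1, 2)), 150) = Add(Mul(I, Pow(71502, Rational(1, 2))), 150) = Add(150, Mul(I, Pow(71502, Rational(1, 2))))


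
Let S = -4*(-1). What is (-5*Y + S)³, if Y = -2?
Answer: 2744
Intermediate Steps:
S = 4
(-5*Y + S)³ = (-5*(-2) + 4)³ = (10 + 4)³ = 14³ = 2744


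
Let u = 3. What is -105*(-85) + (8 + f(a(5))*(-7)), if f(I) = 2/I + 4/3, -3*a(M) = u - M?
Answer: 26708/3 ≈ 8902.7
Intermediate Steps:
a(M) = -1 + M/3 (a(M) = -(3 - M)/3 = -1 + M/3)
f(I) = 4/3 + 2/I (f(I) = 2/I + 4*(⅓) = 2/I + 4/3 = 4/3 + 2/I)
-105*(-85) + (8 + f(a(5))*(-7)) = -105*(-85) + (8 + (4/3 + 2/(-1 + (⅓)*5))*(-7)) = 8925 + (8 + (4/3 + 2/(-1 + 5/3))*(-7)) = 8925 + (8 + (4/3 + 2/(⅔))*(-7)) = 8925 + (8 + (4/3 + 2*(3/2))*(-7)) = 8925 + (8 + (4/3 + 3)*(-7)) = 8925 + (8 + (13/3)*(-7)) = 8925 + (8 - 91/3) = 8925 - 67/3 = 26708/3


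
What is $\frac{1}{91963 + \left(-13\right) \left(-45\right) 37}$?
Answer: $\frac{1}{113608} \approx 8.8022 \cdot 10^{-6}$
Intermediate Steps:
$\frac{1}{91963 + \left(-13\right) \left(-45\right) 37} = \frac{1}{91963 + 585 \cdot 37} = \frac{1}{91963 + 21645} = \frac{1}{113608}$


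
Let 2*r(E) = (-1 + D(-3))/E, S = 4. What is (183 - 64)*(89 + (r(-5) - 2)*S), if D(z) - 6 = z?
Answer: 47719/5 ≈ 9543.8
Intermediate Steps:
D(z) = 6 + z
r(E) = 1/E (r(E) = ((-1 + (6 - 3))/E)/2 = ((-1 + 3)/E)/2 = (2/E)/2 = 1/E)
(183 - 64)*(89 + (r(-5) - 2)*S) = (183 - 64)*(89 + (1/(-5) - 2)*4) = 119*(89 + (-⅕ - 2)*4) = 119*(89 - 11/5*4) = 119*(89 - 44/5) = 119*(401/5) = 47719/5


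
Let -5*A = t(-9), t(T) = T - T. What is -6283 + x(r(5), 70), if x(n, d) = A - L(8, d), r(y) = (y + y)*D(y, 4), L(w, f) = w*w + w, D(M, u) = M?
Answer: -6355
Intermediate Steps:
t(T) = 0
A = 0 (A = -1/5*0 = 0)
L(w, f) = w + w**2 (L(w, f) = w**2 + w = w + w**2)
r(y) = 2*y**2 (r(y) = (y + y)*y = (2*y)*y = 2*y**2)
x(n, d) = -72 (x(n, d) = 0 - 8*(1 + 8) = 0 - 8*9 = 0 - 1*72 = 0 - 72 = -72)
-6283 + x(r(5), 70) = -6283 - 72 = -6355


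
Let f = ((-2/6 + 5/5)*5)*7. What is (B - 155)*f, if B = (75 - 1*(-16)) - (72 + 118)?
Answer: -17780/3 ≈ -5926.7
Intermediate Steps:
B = -99 (B = (75 + 16) - 1*190 = 91 - 190 = -99)
f = 70/3 (f = ((-2*⅙ + 5*(⅕))*5)*7 = ((-⅓ + 1)*5)*7 = ((⅔)*5)*7 = (10/3)*7 = 70/3 ≈ 23.333)
(B - 155)*f = (-99 - 155)*(70/3) = -254*70/3 = -17780/3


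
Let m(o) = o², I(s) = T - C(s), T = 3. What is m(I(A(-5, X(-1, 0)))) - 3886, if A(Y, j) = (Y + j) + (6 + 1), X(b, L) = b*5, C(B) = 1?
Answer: -3882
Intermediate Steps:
X(b, L) = 5*b
A(Y, j) = 7 + Y + j (A(Y, j) = (Y + j) + 7 = 7 + Y + j)
I(s) = 2 (I(s) = 3 - 1*1 = 3 - 1 = 2)
m(I(A(-5, X(-1, 0)))) - 3886 = 2² - 3886 = 4 - 3886 = -3882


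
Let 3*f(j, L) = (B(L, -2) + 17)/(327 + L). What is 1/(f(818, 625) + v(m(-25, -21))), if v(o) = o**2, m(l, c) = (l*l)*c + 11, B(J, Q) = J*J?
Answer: 68/11694445029 ≈ 5.8147e-9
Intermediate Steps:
B(J, Q) = J**2
f(j, L) = (17 + L**2)/(3*(327 + L)) (f(j, L) = ((L**2 + 17)/(327 + L))/3 = ((17 + L**2)/(327 + L))/3 = (17 + L**2)/(3*(327 + L)))
m(l, c) = 11 + c*l**2 (m(l, c) = l**2*c + 11 = c*l**2 + 11 = 11 + c*l**2)
1/(f(818, 625) + v(m(-25, -21))) = 1/((17 + 625**2)/(3*(327 + 625)) + (11 - 21*(-25)**2)**2) = 1/((1/3)*(17 + 390625)/952 + (11 - 21*625)**2) = 1/((1/3)*(1/952)*390642 + (11 - 13125)**2) = 1/(9301/68 + (-13114)**2) = 1/(9301/68 + 171976996) = 1/(11694445029/68) = 68/11694445029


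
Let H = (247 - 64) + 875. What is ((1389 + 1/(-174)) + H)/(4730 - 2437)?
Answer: 425777/398982 ≈ 1.0672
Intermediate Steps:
H = 1058 (H = 183 + 875 = 1058)
((1389 + 1/(-174)) + H)/(4730 - 2437) = ((1389 + 1/(-174)) + 1058)/(4730 - 2437) = ((1389 - 1/174) + 1058)/2293 = (241685/174 + 1058)*(1/2293) = (425777/174)*(1/2293) = 425777/398982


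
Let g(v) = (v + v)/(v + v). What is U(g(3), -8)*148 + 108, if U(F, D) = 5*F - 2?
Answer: 552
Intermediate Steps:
g(v) = 1 (g(v) = (2*v)/((2*v)) = (2*v)*(1/(2*v)) = 1)
U(F, D) = -2 + 5*F
U(g(3), -8)*148 + 108 = (-2 + 5*1)*148 + 108 = (-2 + 5)*148 + 108 = 3*148 + 108 = 444 + 108 = 552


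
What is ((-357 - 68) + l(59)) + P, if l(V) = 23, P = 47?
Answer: -355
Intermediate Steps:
((-357 - 68) + l(59)) + P = ((-357 - 68) + 23) + 47 = (-425 + 23) + 47 = -402 + 47 = -355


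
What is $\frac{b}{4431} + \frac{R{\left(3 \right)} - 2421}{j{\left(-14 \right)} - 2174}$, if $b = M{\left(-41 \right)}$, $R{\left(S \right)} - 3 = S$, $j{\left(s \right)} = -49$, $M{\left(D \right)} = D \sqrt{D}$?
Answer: $\frac{805}{741} - \frac{41 i \sqrt{41}}{4431} \approx 1.0864 - 0.059248 i$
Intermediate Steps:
$M{\left(D \right)} = D^{\frac{3}{2}}$
$R{\left(S \right)} = 3 + S$
$b = - 41 i \sqrt{41}$ ($b = \left(-41\right)^{\frac{3}{2}} = - 41 i \sqrt{41} \approx - 262.53 i$)
$\frac{b}{4431} + \frac{R{\left(3 \right)} - 2421}{j{\left(-14 \right)} - 2174} = \frac{\left(-41\right) i \sqrt{41}}{4431} + \frac{\left(3 + 3\right) - 2421}{-49 - 2174} = - 41 i \sqrt{41} \cdot \frac{1}{4431} + \frac{6 - 2421}{-49 - 2174} = - \frac{41 i \sqrt{41}}{4431} - \frac{2415}{-2223} = - \frac{41 i \sqrt{41}}{4431} - - \frac{805}{741} = - \frac{41 i \sqrt{41}}{4431} + \frac{805}{741} = \frac{805}{741} - \frac{41 i \sqrt{41}}{4431}$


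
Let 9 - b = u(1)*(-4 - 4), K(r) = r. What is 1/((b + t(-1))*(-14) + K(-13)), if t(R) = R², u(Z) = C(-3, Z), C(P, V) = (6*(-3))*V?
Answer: 1/1863 ≈ 0.00053677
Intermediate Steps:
C(P, V) = -18*V
u(Z) = -18*Z
b = -135 (b = 9 - (-18*1)*(-4 - 4) = 9 - (-18)*(-8) = 9 - 1*144 = 9 - 144 = -135)
1/((b + t(-1))*(-14) + K(-13)) = 1/((-135 + (-1)²)*(-14) - 13) = 1/((-135 + 1)*(-14) - 13) = 1/(-134*(-14) - 13) = 1/(1876 - 13) = 1/1863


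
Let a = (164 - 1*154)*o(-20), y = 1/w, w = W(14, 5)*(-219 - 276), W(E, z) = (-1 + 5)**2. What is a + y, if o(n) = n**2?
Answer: 31679999/7920 ≈ 4000.0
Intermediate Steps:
W(E, z) = 16 (W(E, z) = 4**2 = 16)
w = -7920 (w = 16*(-219 - 276) = 16*(-495) = -7920)
y = -1/7920 (y = 1/(-7920) = -1/7920 ≈ -0.00012626)
a = 4000 (a = (164 - 1*154)*(-20)**2 = (164 - 154)*400 = 10*400 = 4000)
a + y = 4000 - 1/7920 = 31679999/7920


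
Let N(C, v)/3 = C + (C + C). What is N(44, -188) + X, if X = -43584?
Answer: -43188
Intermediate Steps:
N(C, v) = 9*C (N(C, v) = 3*(C + (C + C)) = 3*(C + 2*C) = 3*(3*C) = 9*C)
N(44, -188) + X = 9*44 - 43584 = 396 - 43584 = -43188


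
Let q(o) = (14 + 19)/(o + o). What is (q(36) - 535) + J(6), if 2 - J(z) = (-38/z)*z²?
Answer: -7309/24 ≈ -304.54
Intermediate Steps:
q(o) = 33/(2*o) (q(o) = 33/((2*o)) = 33*(1/(2*o)) = 33/(2*o))
J(z) = 2 + 38*z (J(z) = 2 - (-38/z)*z² = 2 - (-38)*z = 2 + 38*z)
(q(36) - 535) + J(6) = ((33/2)/36 - 535) + (2 + 38*6) = ((33/2)*(1/36) - 535) + (2 + 228) = (11/24 - 535) + 230 = -12829/24 + 230 = -7309/24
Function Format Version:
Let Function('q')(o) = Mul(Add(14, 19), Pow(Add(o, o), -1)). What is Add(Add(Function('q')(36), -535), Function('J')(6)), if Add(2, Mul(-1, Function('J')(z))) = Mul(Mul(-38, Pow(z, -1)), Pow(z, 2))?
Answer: Rational(-7309, 24) ≈ -304.54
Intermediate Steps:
Function('q')(o) = Mul(Rational(33, 2), Pow(o, -1)) (Function('q')(o) = Mul(33, Pow(Mul(2, o), -1)) = Mul(33, Mul(Rational(1, 2), Pow(o, -1))) = Mul(Rational(33, 2), Pow(o, -1)))
Function('J')(z) = Add(2, Mul(38, z)) (Function('J')(z) = Add(2, Mul(-1, Mul(Mul(-38, Pow(z, -1)), Pow(z, 2)))) = Add(2, Mul(-1, Mul(-38, z))) = Add(2, Mul(38, z)))
Add(Add(Function('q')(36), -535), Function('J')(6)) = Add(Add(Mul(Rational(33, 2), Pow(36, -1)), -535), Add(2, Mul(38, 6))) = Add(Add(Mul(Rational(33, 2), Rational(1, 36)), -535), Add(2, 228)) = Add(Add(Rational(11, 24), -535), 230) = Add(Rational(-12829, 24), 230) = Rational(-7309, 24)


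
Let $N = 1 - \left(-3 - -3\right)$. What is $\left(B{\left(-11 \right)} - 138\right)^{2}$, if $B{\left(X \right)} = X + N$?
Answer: $21904$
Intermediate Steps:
$N = 1$ ($N = 1 - \left(-3 + 3\right) = 1 - 0 = 1 + 0 = 1$)
$B{\left(X \right)} = 1 + X$ ($B{\left(X \right)} = X + 1 = 1 + X$)
$\left(B{\left(-11 \right)} - 138\right)^{2} = \left(\left(1 - 11\right) - 138\right)^{2} = \left(-10 - 138\right)^{2} = \left(-148\right)^{2} = 21904$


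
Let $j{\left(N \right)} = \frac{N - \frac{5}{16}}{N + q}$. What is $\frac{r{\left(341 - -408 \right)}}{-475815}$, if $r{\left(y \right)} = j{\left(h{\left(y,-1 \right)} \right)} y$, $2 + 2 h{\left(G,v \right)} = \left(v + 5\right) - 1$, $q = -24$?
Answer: $\frac{749}{59635480} \approx 1.256 \cdot 10^{-5}$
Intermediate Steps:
$h{\left(G,v \right)} = 1 + \frac{v}{2}$ ($h{\left(G,v \right)} = -1 + \frac{\left(v + 5\right) - 1}{2} = -1 + \frac{\left(5 + v\right) - 1}{2} = -1 + \frac{4 + v}{2} = -1 + \left(2 + \frac{v}{2}\right) = 1 + \frac{v}{2}$)
$j{\left(N \right)} = \frac{- \frac{5}{16} + N}{-24 + N}$ ($j{\left(N \right)} = \frac{N - \frac{5}{16}}{N - 24} = \frac{N - \frac{5}{16}}{-24 + N} = \frac{- \frac{5}{16} + N}{-24 + N}$)
$r{\left(y \right)} = - \frac{3 y}{376}$ ($r{\left(y \right)} = \frac{- \frac{5}{16} + \left(1 + \frac{1}{2} \left(-1\right)\right)}{-24 + \left(1 + \frac{1}{2} \left(-1\right)\right)} y = \frac{- \frac{5}{16} + \left(1 - \frac{1}{2}\right)}{-24 + \left(1 - \frac{1}{2}\right)} y = \frac{- \frac{5}{16} + \frac{1}{2}}{-24 + \frac{1}{2}} y = \frac{1}{- \frac{47}{2}} \cdot \frac{3}{16} y = \left(- \frac{2}{47}\right) \frac{3}{16} y = - \frac{3 y}{376}$)
$\frac{r{\left(341 - -408 \right)}}{-475815} = \frac{\left(- \frac{3}{376}\right) \left(341 - -408\right)}{-475815} = - \frac{3 \left(341 + 408\right)}{376} \left(- \frac{1}{475815}\right) = \left(- \frac{3}{376}\right) 749 \left(- \frac{1}{475815}\right) = \left(- \frac{2247}{376}\right) \left(- \frac{1}{475815}\right) = \frac{749}{59635480}$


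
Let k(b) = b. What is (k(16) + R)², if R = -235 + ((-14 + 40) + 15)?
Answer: 31684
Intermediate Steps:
R = -194 (R = -235 + (26 + 15) = -235 + 41 = -194)
(k(16) + R)² = (16 - 194)² = (-178)² = 31684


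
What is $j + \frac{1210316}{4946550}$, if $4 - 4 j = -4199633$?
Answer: $\frac{10386859621807}{9893100} \approx 1.0499 \cdot 10^{6}$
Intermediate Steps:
$j = \frac{4199637}{4}$ ($j = 1 - - \frac{4199633}{4} = 1 + \frac{4199633}{4} = \frac{4199637}{4} \approx 1.0499 \cdot 10^{6}$)
$j + \frac{1210316}{4946550} = \frac{4199637}{4} + \frac{1210316}{4946550} = \frac{4199637}{4} + 1210316 \cdot \frac{1}{4946550} = \frac{4199637}{4} + \frac{605158}{2473275} = \frac{10386859621807}{9893100}$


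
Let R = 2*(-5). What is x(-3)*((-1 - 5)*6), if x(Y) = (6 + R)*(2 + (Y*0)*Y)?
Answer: 288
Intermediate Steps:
R = -10
x(Y) = -8 (x(Y) = (6 - 10)*(2 + (Y*0)*Y) = -4*(2 + 0*Y) = -4*(2 + 0) = -4*2 = -8)
x(-3)*((-1 - 5)*6) = -8*(-1 - 5)*6 = -(-48)*6 = -8*(-36) = 288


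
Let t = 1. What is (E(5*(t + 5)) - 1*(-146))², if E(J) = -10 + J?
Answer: 27556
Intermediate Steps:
(E(5*(t + 5)) - 1*(-146))² = ((-10 + 5*(1 + 5)) - 1*(-146))² = ((-10 + 5*6) + 146)² = ((-10 + 30) + 146)² = (20 + 146)² = 166² = 27556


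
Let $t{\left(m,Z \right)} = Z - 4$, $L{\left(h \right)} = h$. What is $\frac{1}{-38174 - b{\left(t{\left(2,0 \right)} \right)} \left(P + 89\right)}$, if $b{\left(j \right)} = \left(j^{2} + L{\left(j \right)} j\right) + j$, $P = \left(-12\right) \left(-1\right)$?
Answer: $- \frac{1}{41002} \approx -2.4389 \cdot 10^{-5}$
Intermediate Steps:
$P = 12$
$t{\left(m,Z \right)} = -4 + Z$
$b{\left(j \right)} = j + 2 j^{2}$ ($b{\left(j \right)} = \left(j^{2} + j j\right) + j = \left(j^{2} + j^{2}\right) + j = 2 j^{2} + j = j + 2 j^{2}$)
$\frac{1}{-38174 - b{\left(t{\left(2,0 \right)} \right)} \left(P + 89\right)} = \frac{1}{-38174 - \left(-4 + 0\right) \left(1 + 2 \left(-4 + 0\right)\right) \left(12 + 89\right)} = \frac{1}{-38174 - - 4 \left(1 + 2 \left(-4\right)\right) 101} = \frac{1}{-38174 - - 4 \left(1 - 8\right) 101} = \frac{1}{-38174 - \left(-4\right) \left(-7\right) 101} = \frac{1}{-38174 - 28 \cdot 101} = \frac{1}{-38174 - 2828} = \frac{1}{-41002} = - \frac{1}{41002}$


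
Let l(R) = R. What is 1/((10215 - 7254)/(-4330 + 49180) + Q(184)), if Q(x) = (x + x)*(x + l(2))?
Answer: 14950/1023298587 ≈ 1.4610e-5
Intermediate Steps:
Q(x) = 2*x*(2 + x) (Q(x) = (x + x)*(x + 2) = (2*x)*(2 + x) = 2*x*(2 + x))
1/((10215 - 7254)/(-4330 + 49180) + Q(184)) = 1/((10215 - 7254)/(-4330 + 49180) + 2*184*(2 + 184)) = 1/(2961/44850 + 2*184*186) = 1/(2961*(1/44850) + 68448) = 1/(987/14950 + 68448) = 1/(1023298587/14950) = 14950/1023298587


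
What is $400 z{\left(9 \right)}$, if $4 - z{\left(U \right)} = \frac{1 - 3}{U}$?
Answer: $\frac{15200}{9} \approx 1688.9$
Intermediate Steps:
$z{\left(U \right)} = 4 + \frac{2}{U}$ ($z{\left(U \right)} = 4 - \frac{1 - 3}{U} = 4 - - \frac{2}{U} = 4 + \frac{2}{U}$)
$400 z{\left(9 \right)} = 400 \left(4 + \frac{2}{9}\right) = 400 \cdot \frac{38}{9} = \frac{15200}{9}$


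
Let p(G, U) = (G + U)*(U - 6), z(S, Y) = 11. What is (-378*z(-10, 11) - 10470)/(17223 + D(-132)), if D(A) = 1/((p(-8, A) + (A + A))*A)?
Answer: -36795154176/43322596415 ≈ -0.84933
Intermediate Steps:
p(G, U) = (-6 + U)*(G + U) (p(G, U) = (G + U)*(-6 + U) = (-6 + U)*(G + U))
D(A) = 1/(A*(48 + A² - 12*A)) (D(A) = 1/(((A² - 6*(-8) - 6*A - 8*A) + (A + A))*A) = 1/(((A² + 48 - 6*A - 8*A) + 2*A)*A) = 1/(((48 + A² - 14*A) + 2*A)*A) = 1/((48 + A² - 12*A)*A) = 1/(A*(48 + A² - 12*A)))
(-378*z(-10, 11) - 10470)/(17223 + D(-132)) = (-378*11 - 10470)/(17223 + 1/((-132)*(48 + (-132)² - 12*(-132)))) = (-4158 - 10470)/(17223 - 1/(132*(48 + 17424 + 1584))) = -14628/(17223 - 1/132/19056) = -14628/(17223 - 1/132*1/19056) = -14628/(17223 - 1/2515392) = -14628/43322596415/2515392 = -14628*2515392/43322596415 = -36795154176/43322596415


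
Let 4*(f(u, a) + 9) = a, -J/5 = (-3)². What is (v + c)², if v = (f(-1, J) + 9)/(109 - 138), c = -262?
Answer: 920940409/13456 ≈ 68441.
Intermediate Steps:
J = -45 (J = -5*(-3)² = -5*9 = -45)
f(u, a) = -9 + a/4
v = 45/116 (v = ((-9 + (¼)*(-45)) + 9)/(109 - 138) = ((-9 - 45/4) + 9)/(-29) = (-81/4 + 9)*(-1/29) = -45/4*(-1/29) = 45/116 ≈ 0.38793)
(v + c)² = (45/116 - 262)² = (-30347/116)² = 920940409/13456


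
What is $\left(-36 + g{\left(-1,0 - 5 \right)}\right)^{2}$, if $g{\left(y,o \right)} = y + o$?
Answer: $1764$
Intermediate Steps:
$g{\left(y,o \right)} = o + y$
$\left(-36 + g{\left(-1,0 - 5 \right)}\right)^{2} = \left(-36 + \left(\left(0 - 5\right) - 1\right)\right)^{2} = \left(-36 - 6\right)^{2} = \left(-42\right)^{2} = 1764$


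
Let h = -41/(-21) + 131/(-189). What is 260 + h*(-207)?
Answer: -2/3 ≈ -0.66667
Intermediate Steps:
h = 34/27 (h = -41*(-1/21) + 131*(-1/189) = 41/21 - 131/189 = 34/27 ≈ 1.2593)
260 + h*(-207) = 260 + (34/27)*(-207) = 260 - 782/3 = -2/3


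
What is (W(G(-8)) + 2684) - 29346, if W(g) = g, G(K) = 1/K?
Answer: -213297/8 ≈ -26662.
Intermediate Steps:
(W(G(-8)) + 2684) - 29346 = (1/(-8) + 2684) - 29346 = (-⅛ + 2684) - 29346 = 21471/8 - 29346 = -213297/8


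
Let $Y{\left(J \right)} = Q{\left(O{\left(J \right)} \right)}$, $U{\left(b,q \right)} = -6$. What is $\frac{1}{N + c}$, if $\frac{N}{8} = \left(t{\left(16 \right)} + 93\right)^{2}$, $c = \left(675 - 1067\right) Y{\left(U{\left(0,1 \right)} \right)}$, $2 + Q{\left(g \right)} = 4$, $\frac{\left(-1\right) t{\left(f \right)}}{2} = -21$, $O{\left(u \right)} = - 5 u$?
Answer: $\frac{1}{145016} \approx 6.8958 \cdot 10^{-6}$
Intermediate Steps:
$t{\left(f \right)} = 42$ ($t{\left(f \right)} = \left(-2\right) \left(-21\right) = 42$)
$Q{\left(g \right)} = 2$ ($Q{\left(g \right)} = -2 + 4 = 2$)
$Y{\left(J \right)} = 2$
$c = -784$ ($c = \left(675 - 1067\right) 2 = \left(-392\right) 2 = -784$)
$N = 145800$ ($N = 8 \left(42 + 93\right)^{2} = 8 \cdot 135^{2} = 8 \cdot 18225 = 145800$)
$\frac{1}{N + c} = \frac{1}{145800 - 784} = \frac{1}{145016}$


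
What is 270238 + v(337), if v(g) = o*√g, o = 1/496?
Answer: 270238 + √337/496 ≈ 2.7024e+5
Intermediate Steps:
o = 1/496 ≈ 0.0020161
v(g) = √g/496
270238 + v(337) = 270238 + √337/496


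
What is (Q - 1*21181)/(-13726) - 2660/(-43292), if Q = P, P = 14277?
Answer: 41924891/74278249 ≈ 0.56443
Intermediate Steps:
Q = 14277
(Q - 1*21181)/(-13726) - 2660/(-43292) = (14277 - 1*21181)/(-13726) - 2660/(-43292) = (14277 - 21181)*(-1/13726) - 2660*(-1/43292) = -6904*(-1/13726) + 665/10823 = 3452/6863 + 665/10823 = 41924891/74278249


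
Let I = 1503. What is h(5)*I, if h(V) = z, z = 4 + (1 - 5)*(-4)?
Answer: 30060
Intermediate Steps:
z = 20 (z = 4 - 4*(-4) = 4 + 16 = 20)
h(V) = 20
h(5)*I = 20*1503 = 30060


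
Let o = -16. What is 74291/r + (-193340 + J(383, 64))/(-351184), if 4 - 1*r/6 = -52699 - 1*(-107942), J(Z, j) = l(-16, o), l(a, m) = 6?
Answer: 9496912603/29098579464 ≈ 0.32637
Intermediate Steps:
J(Z, j) = 6
r = -331434 (r = 24 - 6*(-52699 - 1*(-107942)) = 24 - 6*(-52699 + 107942) = 24 - 6*55243 = 24 - 331458 = -331434)
74291/r + (-193340 + J(383, 64))/(-351184) = 74291/(-331434) + (-193340 + 6)/(-351184) = 74291*(-1/331434) - 193334*(-1/351184) = -74291/331434 + 96667/175592 = 9496912603/29098579464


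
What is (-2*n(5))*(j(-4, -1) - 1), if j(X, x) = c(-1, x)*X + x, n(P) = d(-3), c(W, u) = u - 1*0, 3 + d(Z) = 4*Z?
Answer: 60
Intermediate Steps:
d(Z) = -3 + 4*Z
c(W, u) = u (c(W, u) = u + 0 = u)
n(P) = -15 (n(P) = -3 + 4*(-3) = -3 - 12 = -15)
j(X, x) = x + X*x (j(X, x) = x*X + x = X*x + x = x + X*x)
(-2*n(5))*(j(-4, -1) - 1) = (-2*(-15))*(-(1 - 4) - 1) = 30*(-1*(-3) - 1) = 30*(3 - 1) = 30*2 = 60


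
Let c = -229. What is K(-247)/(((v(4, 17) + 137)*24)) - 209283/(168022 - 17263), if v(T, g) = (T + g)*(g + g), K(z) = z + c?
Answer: -40242197/28510202 ≈ -1.4115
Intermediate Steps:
K(z) = -229 + z (K(z) = z - 229 = -229 + z)
v(T, g) = 2*g*(T + g) (v(T, g) = (T + g)*(2*g) = 2*g*(T + g))
K(-247)/(((v(4, 17) + 137)*24)) - 209283/(168022 - 17263) = (-229 - 247)/(((2*17*(4 + 17) + 137)*24)) - 209283/(168022 - 17263) = -476*1/(24*(2*17*21 + 137)) - 209283/150759 = -476*1/(24*(714 + 137)) - 209283*1/150759 = -476/(851*24) - 69761/50253 = -476/20424 - 69761/50253 = -476*1/20424 - 69761/50253 = -119/5106 - 69761/50253 = -40242197/28510202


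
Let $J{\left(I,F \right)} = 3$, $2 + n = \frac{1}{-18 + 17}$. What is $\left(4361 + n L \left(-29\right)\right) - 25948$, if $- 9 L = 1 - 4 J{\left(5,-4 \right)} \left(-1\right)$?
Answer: $- \frac{65138}{3} \approx -21713.0$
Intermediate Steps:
$n = -3$ ($n = -2 + \frac{1}{-18 + 17} = -2 + \frac{1}{-1} = -2 - 1 = -3$)
$L = - \frac{13}{9}$ ($L = - \frac{1 - 4 \cdot 3 \left(-1\right)}{9} = - \frac{1 - -12}{9} = - \frac{1 + 12}{9} = \left(- \frac{1}{9}\right) 13 = - \frac{13}{9} \approx -1.4444$)
$\left(4361 + n L \left(-29\right)\right) - 25948 = \left(4361 + \left(-3\right) \left(- \frac{13}{9}\right) \left(-29\right)\right) - 25948 = \left(4361 + \frac{13}{3} \left(-29\right)\right) - 25948 = \left(4361 - \frac{377}{3}\right) - 25948 = \frac{12706}{3} - 25948 = - \frac{65138}{3}$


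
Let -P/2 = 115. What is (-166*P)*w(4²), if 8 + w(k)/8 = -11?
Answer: -5803360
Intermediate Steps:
w(k) = -152 (w(k) = -64 + 8*(-11) = -64 - 88 = -152)
P = -230 (P = -2*115 = -230)
(-166*P)*w(4²) = -166*(-230)*(-152) = 38180*(-152) = -5803360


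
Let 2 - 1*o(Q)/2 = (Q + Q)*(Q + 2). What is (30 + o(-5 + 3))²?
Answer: 1156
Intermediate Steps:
o(Q) = 4 - 4*Q*(2 + Q) (o(Q) = 4 - 2*(Q + Q)*(Q + 2) = 4 - 2*2*Q*(2 + Q) = 4 - 4*Q*(2 + Q))
(30 + o(-5 + 3))² = (30 + (4 - 8*(-5 + 3) - 4*(-5 + 3)²))² = (30 + (4 - 8*(-2) - 4*(-2)²))² = (30 + (4 + 16 - 4*4))² = (30 + (4 + 16 - 16))² = (30 + 4)² = 34² = 1156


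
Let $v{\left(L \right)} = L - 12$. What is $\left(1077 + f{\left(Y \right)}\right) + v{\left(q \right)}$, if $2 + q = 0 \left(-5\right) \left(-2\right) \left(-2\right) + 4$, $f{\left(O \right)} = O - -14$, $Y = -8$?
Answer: $1073$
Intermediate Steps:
$f{\left(O \right)} = 14 + O$ ($f{\left(O \right)} = O + 14 = 14 + O$)
$q = 2$ ($q = -2 + \left(0 \left(-5\right) \left(-2\right) \left(-2\right) + 4\right) = -2 + \left(0 \cdot 10 \left(-2\right) + 4\right) = -2 + \left(0 \left(-20\right) + 4\right) = -2 + \left(0 + 4\right) = -2 + 4 = 2$)
$v{\left(L \right)} = -12 + L$
$\left(1077 + f{\left(Y \right)}\right) + v{\left(q \right)} = \left(1077 + \left(14 - 8\right)\right) + \left(-12 + 2\right) = \left(1077 + 6\right) - 10 = 1083 - 10 = 1073$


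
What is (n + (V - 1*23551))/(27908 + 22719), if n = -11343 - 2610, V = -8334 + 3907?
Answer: -41931/50627 ≈ -0.82823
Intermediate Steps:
V = -4427
n = -13953
(n + (V - 1*23551))/(27908 + 22719) = (-13953 + (-4427 - 1*23551))/(27908 + 22719) = (-13953 + (-4427 - 23551))/50627 = (-13953 - 27978)*(1/50627) = -41931*1/50627 = -41931/50627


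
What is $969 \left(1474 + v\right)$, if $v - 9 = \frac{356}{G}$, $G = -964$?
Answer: $\frac{346237266}{241} \approx 1.4367 \cdot 10^{6}$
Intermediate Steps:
$v = \frac{2080}{241}$ ($v = 9 + \frac{356}{-964} = 9 + 356 \left(- \frac{1}{964}\right) = 9 - \frac{89}{241} = \frac{2080}{241} \approx 8.6307$)
$969 \left(1474 + v\right) = 969 \left(1474 + \frac{2080}{241}\right) = 969 \cdot \frac{357314}{241} = \frac{346237266}{241}$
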